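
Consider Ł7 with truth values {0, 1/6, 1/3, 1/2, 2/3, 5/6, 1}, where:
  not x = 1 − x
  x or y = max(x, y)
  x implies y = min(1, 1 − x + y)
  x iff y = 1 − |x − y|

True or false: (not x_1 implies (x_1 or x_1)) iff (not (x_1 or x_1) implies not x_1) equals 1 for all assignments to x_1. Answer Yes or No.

No

Counterexample: take x_1 = 0.
not x_1 = not 0 = 1
x_1 or x_1 = 0 or 0 = 0
not x_1 implies (x_1 or x_1) = 1 implies 0 = 0
x_1 or x_1 = 0 or 0 = 0
not (x_1 or x_1) = not 0 = 1
not x_1 = not 0 = 1
not (x_1 or x_1) implies not x_1 = 1 implies 1 = 1
(not x_1 implies (x_1 or x_1)) iff (not (x_1 or x_1) implies not x_1) = 0 iff 1 = 0
This gives 0 ≠ 1.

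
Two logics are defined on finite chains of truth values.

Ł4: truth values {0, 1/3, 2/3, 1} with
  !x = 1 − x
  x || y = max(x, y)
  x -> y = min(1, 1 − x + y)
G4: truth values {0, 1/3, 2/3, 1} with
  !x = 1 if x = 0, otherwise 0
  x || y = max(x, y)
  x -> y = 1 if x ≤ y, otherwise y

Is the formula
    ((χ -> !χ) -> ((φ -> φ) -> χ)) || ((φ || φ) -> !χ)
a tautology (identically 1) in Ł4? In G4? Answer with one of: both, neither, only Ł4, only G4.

In Ł4: at φ = 1, χ = 1/3 the value is 2/3 — not a tautology.
In G4: every assignment gives 1 — tautology.

only G4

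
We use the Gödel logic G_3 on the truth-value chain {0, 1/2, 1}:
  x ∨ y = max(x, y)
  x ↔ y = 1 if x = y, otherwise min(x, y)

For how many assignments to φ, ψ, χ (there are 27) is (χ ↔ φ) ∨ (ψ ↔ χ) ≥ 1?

value 1: 15 assignments (counts)
value 1/2: 6 assignments
value 0: 6 assignments
So 15 of the 27 assignments meet the threshold.

15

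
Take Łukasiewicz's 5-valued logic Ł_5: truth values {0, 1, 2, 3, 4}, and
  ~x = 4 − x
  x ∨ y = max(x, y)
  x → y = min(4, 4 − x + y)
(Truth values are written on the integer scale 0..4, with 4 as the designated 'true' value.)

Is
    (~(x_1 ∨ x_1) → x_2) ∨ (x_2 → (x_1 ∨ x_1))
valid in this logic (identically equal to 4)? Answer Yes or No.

Counterexample: take x_1 = 0, x_2 = 1.
x_1 ∨ x_1 = 0 ∨ 0 = 0
~(x_1 ∨ x_1) = ~0 = 4
~(x_1 ∨ x_1) → x_2 = 4 → 1 = 1
x_1 ∨ x_1 = 0 ∨ 0 = 0
x_2 → (x_1 ∨ x_1) = 1 → 0 = 3
(~(x_1 ∨ x_1) → x_2) ∨ (x_2 → (x_1 ∨ x_1)) = 1 ∨ 3 = 3
This gives 3 ≠ 4.

No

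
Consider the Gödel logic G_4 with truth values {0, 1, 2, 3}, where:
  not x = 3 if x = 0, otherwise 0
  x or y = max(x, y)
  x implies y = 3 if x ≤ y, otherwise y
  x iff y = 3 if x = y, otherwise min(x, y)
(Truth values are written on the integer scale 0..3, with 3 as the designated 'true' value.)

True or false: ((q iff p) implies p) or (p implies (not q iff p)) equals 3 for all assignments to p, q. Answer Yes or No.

Counterexample: take p = 1, q = 1.
q iff p = 1 iff 1 = 3
(q iff p) implies p = 3 implies 1 = 1
not q = not 1 = 0
not q iff p = 0 iff 1 = 0
p implies (not q iff p) = 1 implies 0 = 0
((q iff p) implies p) or (p implies (not q iff p)) = 1 or 0 = 1
This gives 1 ≠ 3.

No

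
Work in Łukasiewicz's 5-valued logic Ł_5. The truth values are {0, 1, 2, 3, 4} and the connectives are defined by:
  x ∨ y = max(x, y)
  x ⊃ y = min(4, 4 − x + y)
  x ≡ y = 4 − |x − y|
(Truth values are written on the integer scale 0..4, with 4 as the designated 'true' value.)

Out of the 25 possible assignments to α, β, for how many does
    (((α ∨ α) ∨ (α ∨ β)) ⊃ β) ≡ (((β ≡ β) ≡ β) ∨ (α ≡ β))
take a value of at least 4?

19

value 4: 19 assignments (counts)
value 3: 5 assignments
value 2: 1 assignment
So 19 of the 25 assignments meet the threshold.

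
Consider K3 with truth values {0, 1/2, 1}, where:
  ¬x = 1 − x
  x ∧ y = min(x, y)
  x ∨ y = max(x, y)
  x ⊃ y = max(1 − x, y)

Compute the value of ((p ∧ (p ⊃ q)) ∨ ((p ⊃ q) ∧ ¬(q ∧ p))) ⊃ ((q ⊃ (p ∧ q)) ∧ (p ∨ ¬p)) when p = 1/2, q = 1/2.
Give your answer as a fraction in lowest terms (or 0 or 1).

p ⊃ q = 1/2 ⊃ 1/2 = 1/2
p ∧ (p ⊃ q) = 1/2 ∧ 1/2 = 1/2
p ⊃ q = 1/2 ⊃ 1/2 = 1/2
q ∧ p = 1/2 ∧ 1/2 = 1/2
¬(q ∧ p) = ¬1/2 = 1/2
(p ⊃ q) ∧ ¬(q ∧ p) = 1/2 ∧ 1/2 = 1/2
(p ∧ (p ⊃ q)) ∨ ((p ⊃ q) ∧ ¬(q ∧ p)) = 1/2 ∨ 1/2 = 1/2
p ∧ q = 1/2 ∧ 1/2 = 1/2
q ⊃ (p ∧ q) = 1/2 ⊃ 1/2 = 1/2
¬p = ¬1/2 = 1/2
p ∨ ¬p = 1/2 ∨ 1/2 = 1/2
(q ⊃ (p ∧ q)) ∧ (p ∨ ¬p) = 1/2 ∧ 1/2 = 1/2
((p ∧ (p ⊃ q)) ∨ ((p ⊃ q) ∧ ¬(q ∧ p))) ⊃ ((q ⊃ (p ∧ q)) ∧ (p ∨ ¬p)) = 1/2 ⊃ 1/2 = 1/2

1/2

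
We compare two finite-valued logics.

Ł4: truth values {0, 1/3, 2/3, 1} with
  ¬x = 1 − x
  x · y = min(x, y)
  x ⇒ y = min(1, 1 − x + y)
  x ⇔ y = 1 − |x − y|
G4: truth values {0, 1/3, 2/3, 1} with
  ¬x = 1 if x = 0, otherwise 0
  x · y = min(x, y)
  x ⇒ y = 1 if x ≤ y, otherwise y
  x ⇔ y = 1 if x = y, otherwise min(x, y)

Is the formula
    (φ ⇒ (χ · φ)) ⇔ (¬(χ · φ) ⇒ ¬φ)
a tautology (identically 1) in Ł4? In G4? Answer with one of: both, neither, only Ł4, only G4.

In Ł4: every assignment gives 1 — tautology.
In G4: at φ = 2/3, χ = 1/3 the value is 1/3 — not a tautology.

only Ł4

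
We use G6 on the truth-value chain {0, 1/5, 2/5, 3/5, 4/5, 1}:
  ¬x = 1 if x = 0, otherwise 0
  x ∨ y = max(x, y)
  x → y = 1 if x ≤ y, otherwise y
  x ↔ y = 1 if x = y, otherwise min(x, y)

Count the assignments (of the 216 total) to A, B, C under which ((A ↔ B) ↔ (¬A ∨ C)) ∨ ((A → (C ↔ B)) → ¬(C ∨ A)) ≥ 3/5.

value 1: 91 assignments (counts)
value 4/5: 7 assignments (counts)
value 3/5: 15 assignments (counts)
value 2/5: 29 assignments
value 1/5: 49 assignments
value 0: 25 assignments
So 113 of the 216 assignments meet the threshold.

113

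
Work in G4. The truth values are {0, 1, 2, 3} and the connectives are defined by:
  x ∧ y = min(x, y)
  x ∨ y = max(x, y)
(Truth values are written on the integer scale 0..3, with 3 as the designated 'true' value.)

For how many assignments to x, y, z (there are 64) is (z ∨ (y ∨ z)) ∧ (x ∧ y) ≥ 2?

16

value 3: 4 assignments (counts)
value 2: 12 assignments (counts)
value 1: 20 assignments
value 0: 28 assignments
So 16 of the 64 assignments meet the threshold.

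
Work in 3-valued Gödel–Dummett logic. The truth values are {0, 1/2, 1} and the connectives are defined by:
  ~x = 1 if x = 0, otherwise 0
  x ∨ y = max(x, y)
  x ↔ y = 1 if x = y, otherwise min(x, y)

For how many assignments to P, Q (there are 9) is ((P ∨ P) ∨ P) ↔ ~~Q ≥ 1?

3

P = 0, Q = 0 ↦ 1  ≥
P = 0, Q = 1/2 ↦ 0  <
P = 0, Q = 1 ↦ 0  <
P = 1/2, Q = 0 ↦ 0  <
P = 1/2, Q = 1/2 ↦ 1/2  <
P = 1/2, Q = 1 ↦ 1/2  <
P = 1, Q = 0 ↦ 0  <
P = 1, Q = 1/2 ↦ 1  ≥
P = 1, Q = 1 ↦ 1  ≥
So 3 of the 9 assignments meet the threshold.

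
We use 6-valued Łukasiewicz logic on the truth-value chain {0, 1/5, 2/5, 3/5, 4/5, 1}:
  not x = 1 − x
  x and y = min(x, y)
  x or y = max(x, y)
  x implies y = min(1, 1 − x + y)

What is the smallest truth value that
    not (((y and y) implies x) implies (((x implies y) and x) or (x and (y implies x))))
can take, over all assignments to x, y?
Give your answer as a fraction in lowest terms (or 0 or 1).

Take x = 0, y = 1:
y and y = 1 and 1 = 1
(y and y) implies x = 1 implies 0 = 0
x implies y = 0 implies 1 = 1
(x implies y) and x = 1 and 0 = 0
y implies x = 1 implies 0 = 0
x and (y implies x) = 0 and 0 = 0
((x implies y) and x) or (x and (y implies x)) = 0 or 0 = 0
((y and y) implies x) implies (((x implies y) and x) or (x and (y implies x))) = 0 implies 0 = 1
not (((y and y) implies x) implies (((x implies y) and x) or (x and (y implies x)))) = not 1 = 0
No assignment yields a value below 0, so this is the minimum.

0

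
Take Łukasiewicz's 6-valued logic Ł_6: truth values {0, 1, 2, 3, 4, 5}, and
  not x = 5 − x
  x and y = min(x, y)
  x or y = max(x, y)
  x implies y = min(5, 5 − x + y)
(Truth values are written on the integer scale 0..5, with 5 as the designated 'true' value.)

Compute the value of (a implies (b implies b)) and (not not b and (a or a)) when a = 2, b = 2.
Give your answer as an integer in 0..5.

2

b implies b = 2 implies 2 = 5
a implies (b implies b) = 2 implies 5 = 5
not b = not 2 = 3
not not b = not 3 = 2
a or a = 2 or 2 = 2
not not b and (a or a) = 2 and 2 = 2
(a implies (b implies b)) and (not not b and (a or a)) = 5 and 2 = 2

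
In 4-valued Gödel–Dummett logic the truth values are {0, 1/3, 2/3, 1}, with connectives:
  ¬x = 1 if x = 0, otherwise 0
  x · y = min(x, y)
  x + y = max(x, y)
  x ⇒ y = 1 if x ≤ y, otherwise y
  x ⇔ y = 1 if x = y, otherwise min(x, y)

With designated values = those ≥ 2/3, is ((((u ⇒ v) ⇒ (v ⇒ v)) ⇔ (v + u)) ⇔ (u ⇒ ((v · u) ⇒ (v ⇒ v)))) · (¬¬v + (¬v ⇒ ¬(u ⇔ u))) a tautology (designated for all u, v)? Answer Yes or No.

No

Counterexample: take u = 0, v = 0.
u ⇒ v = 0 ⇒ 0 = 1
v ⇒ v = 0 ⇒ 0 = 1
(u ⇒ v) ⇒ (v ⇒ v) = 1 ⇒ 1 = 1
v + u = 0 + 0 = 0
((u ⇒ v) ⇒ (v ⇒ v)) ⇔ (v + u) = 1 ⇔ 0 = 0
v · u = 0 · 0 = 0
v ⇒ v = 0 ⇒ 0 = 1
(v · u) ⇒ (v ⇒ v) = 0 ⇒ 1 = 1
u ⇒ ((v · u) ⇒ (v ⇒ v)) = 0 ⇒ 1 = 1
(((u ⇒ v) ⇒ (v ⇒ v)) ⇔ (v + u)) ⇔ (u ⇒ ((v · u) ⇒ (v ⇒ v))) = 0 ⇔ 1 = 0
¬v = ¬0 = 1
¬¬v = ¬1 = 0
¬v = ¬0 = 1
u ⇔ u = 0 ⇔ 0 = 1
¬(u ⇔ u) = ¬1 = 0
¬v ⇒ ¬(u ⇔ u) = 1 ⇒ 0 = 0
¬¬v + (¬v ⇒ ¬(u ⇔ u)) = 0 + 0 = 0
((((u ⇒ v) ⇒ (v ⇒ v)) ⇔ (v + u)) ⇔ (u ⇒ ((v · u) ⇒ (v ⇒ v)))) · (¬¬v + (¬v ⇒ ¬(u ⇔ u))) = 0 · 0 = 0
This gives 0, which is below 2/3.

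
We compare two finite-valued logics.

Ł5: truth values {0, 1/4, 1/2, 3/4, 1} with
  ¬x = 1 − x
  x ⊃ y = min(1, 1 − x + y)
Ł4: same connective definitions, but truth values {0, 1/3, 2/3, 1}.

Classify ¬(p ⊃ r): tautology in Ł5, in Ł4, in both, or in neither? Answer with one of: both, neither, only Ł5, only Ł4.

neither

In Ł5: at p = 0, r = 0 the value is 0 — not a tautology.
In Ł4: at p = 0, r = 0 the value is 0 — not a tautology.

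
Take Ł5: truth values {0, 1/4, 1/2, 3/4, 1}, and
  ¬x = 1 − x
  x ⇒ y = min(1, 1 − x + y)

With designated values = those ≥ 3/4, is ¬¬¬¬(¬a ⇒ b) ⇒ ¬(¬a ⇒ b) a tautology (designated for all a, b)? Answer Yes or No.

No

Counterexample: take a = 0, b = 3/4.
¬a = ¬0 = 1
¬a ⇒ b = 1 ⇒ 3/4 = 3/4
¬(¬a ⇒ b) = ¬3/4 = 1/4
¬¬(¬a ⇒ b) = ¬1/4 = 3/4
¬¬¬(¬a ⇒ b) = ¬3/4 = 1/4
¬¬¬¬(¬a ⇒ b) = ¬1/4 = 3/4
¬¬¬¬(¬a ⇒ b) ⇒ ¬(¬a ⇒ b) = 3/4 ⇒ 1/4 = 1/2
This gives 1/2, which is below 3/4.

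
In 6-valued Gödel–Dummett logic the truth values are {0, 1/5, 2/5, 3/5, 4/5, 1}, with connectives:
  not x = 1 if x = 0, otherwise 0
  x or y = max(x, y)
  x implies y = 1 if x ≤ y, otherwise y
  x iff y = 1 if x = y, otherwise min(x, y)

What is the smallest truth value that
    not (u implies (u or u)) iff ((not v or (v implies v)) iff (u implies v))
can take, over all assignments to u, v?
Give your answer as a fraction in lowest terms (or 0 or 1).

0

Take u = 0, v = 0:
u or u = 0 or 0 = 0
u implies (u or u) = 0 implies 0 = 1
not (u implies (u or u)) = not 1 = 0
not v = not 0 = 1
v implies v = 0 implies 0 = 1
not v or (v implies v) = 1 or 1 = 1
u implies v = 0 implies 0 = 1
(not v or (v implies v)) iff (u implies v) = 1 iff 1 = 1
not (u implies (u or u)) iff ((not v or (v implies v)) iff (u implies v)) = 0 iff 1 = 0
No assignment yields a value below 0, so this is the minimum.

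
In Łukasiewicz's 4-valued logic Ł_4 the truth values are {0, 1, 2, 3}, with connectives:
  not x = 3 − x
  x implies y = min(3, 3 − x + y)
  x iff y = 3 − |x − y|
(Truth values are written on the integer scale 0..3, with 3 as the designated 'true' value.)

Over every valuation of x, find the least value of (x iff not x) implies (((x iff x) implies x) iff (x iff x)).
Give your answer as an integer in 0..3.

2

Take x = 1:
not x = not 1 = 2
x iff not x = 1 iff 2 = 2
x iff x = 1 iff 1 = 3
(x iff x) implies x = 3 implies 1 = 1
x iff x = 1 iff 1 = 3
((x iff x) implies x) iff (x iff x) = 1 iff 3 = 1
(x iff not x) implies (((x iff x) implies x) iff (x iff x)) = 2 implies 1 = 2
No assignment yields a value below 2, so this is the minimum.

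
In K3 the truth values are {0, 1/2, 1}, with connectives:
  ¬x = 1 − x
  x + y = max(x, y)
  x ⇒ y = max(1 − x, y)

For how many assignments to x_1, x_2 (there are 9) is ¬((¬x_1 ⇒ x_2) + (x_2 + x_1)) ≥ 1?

x_1 = 0, x_2 = 0 ↦ 1  ≥
x_1 = 0, x_2 = 1/2 ↦ 1/2  <
x_1 = 0, x_2 = 1 ↦ 0  <
x_1 = 1/2, x_2 = 0 ↦ 1/2  <
x_1 = 1/2, x_2 = 1/2 ↦ 1/2  <
x_1 = 1/2, x_2 = 1 ↦ 0  <
x_1 = 1, x_2 = 0 ↦ 0  <
x_1 = 1, x_2 = 1/2 ↦ 0  <
x_1 = 1, x_2 = 1 ↦ 0  <
So 1 of the 9 assignments meets the threshold.

1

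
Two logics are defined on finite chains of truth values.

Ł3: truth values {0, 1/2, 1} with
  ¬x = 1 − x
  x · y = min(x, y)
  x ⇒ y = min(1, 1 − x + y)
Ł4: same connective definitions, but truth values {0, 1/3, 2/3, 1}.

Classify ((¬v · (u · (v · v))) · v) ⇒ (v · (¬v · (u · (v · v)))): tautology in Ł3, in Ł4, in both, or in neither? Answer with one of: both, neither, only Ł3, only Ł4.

In Ł3: every assignment gives 1 — tautology.
In Ł4: every assignment gives 1 — tautology.

both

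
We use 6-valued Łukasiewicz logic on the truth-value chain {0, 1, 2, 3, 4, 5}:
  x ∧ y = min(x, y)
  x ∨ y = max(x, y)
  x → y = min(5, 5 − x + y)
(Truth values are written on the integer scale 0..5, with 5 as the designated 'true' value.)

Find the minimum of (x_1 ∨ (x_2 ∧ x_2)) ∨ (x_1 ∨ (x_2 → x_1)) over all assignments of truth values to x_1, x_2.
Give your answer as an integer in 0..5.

Take x_1 = 0, x_2 = 2:
x_2 ∧ x_2 = 2 ∧ 2 = 2
x_1 ∨ (x_2 ∧ x_2) = 0 ∨ 2 = 2
x_2 → x_1 = 2 → 0 = 3
x_1 ∨ (x_2 → x_1) = 0 ∨ 3 = 3
(x_1 ∨ (x_2 ∧ x_2)) ∨ (x_1 ∨ (x_2 → x_1)) = 2 ∨ 3 = 3
No assignment yields a value below 3, so this is the minimum.

3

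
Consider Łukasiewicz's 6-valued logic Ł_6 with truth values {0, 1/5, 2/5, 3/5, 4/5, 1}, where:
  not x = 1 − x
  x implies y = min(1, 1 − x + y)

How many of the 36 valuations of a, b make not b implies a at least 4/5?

value 1: 21 assignments (counts)
value 4/5: 5 assignments (counts)
value 3/5: 4 assignments
value 2/5: 3 assignments
value 1/5: 2 assignments
value 0: 1 assignment
So 26 of the 36 assignments meet the threshold.

26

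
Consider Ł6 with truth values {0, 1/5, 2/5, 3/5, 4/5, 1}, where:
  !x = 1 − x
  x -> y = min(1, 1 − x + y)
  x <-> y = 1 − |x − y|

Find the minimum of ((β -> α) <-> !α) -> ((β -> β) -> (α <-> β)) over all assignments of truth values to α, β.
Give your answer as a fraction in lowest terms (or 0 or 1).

3/5

Take α = 2/5, β = 4/5:
β -> α = 4/5 -> 2/5 = 3/5
!α = !2/5 = 3/5
(β -> α) <-> !α = 3/5 <-> 3/5 = 1
β -> β = 4/5 -> 4/5 = 1
α <-> β = 2/5 <-> 4/5 = 3/5
(β -> β) -> (α <-> β) = 1 -> 3/5 = 3/5
((β -> α) <-> !α) -> ((β -> β) -> (α <-> β)) = 1 -> 3/5 = 3/5
No assignment yields a value below 3/5, so this is the minimum.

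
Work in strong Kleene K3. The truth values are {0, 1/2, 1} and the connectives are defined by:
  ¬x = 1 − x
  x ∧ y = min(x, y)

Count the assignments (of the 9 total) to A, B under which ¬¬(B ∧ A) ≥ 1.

A = 0, B = 0 ↦ 0  <
A = 0, B = 1/2 ↦ 0  <
A = 0, B = 1 ↦ 0  <
A = 1/2, B = 0 ↦ 0  <
A = 1/2, B = 1/2 ↦ 1/2  <
A = 1/2, B = 1 ↦ 1/2  <
A = 1, B = 0 ↦ 0  <
A = 1, B = 1/2 ↦ 1/2  <
A = 1, B = 1 ↦ 1  ≥
So 1 of the 9 assignments meets the threshold.

1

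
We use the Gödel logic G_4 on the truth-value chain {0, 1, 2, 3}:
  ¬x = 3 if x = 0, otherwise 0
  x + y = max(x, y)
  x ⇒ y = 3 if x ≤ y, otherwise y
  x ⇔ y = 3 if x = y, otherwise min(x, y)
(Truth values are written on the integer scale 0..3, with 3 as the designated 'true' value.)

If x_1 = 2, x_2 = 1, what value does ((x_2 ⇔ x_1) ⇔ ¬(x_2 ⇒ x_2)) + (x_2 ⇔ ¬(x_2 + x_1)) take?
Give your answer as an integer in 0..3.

0

x_2 ⇔ x_1 = 1 ⇔ 2 = 1
x_2 ⇒ x_2 = 1 ⇒ 1 = 3
¬(x_2 ⇒ x_2) = ¬3 = 0
(x_2 ⇔ x_1) ⇔ ¬(x_2 ⇒ x_2) = 1 ⇔ 0 = 0
x_2 + x_1 = 1 + 2 = 2
¬(x_2 + x_1) = ¬2 = 0
x_2 ⇔ ¬(x_2 + x_1) = 1 ⇔ 0 = 0
((x_2 ⇔ x_1) ⇔ ¬(x_2 ⇒ x_2)) + (x_2 ⇔ ¬(x_2 + x_1)) = 0 + 0 = 0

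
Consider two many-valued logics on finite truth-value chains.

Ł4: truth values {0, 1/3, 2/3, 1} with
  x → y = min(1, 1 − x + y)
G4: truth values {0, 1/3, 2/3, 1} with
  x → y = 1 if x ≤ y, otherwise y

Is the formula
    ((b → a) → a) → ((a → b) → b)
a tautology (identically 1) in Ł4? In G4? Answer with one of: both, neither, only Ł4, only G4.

only Ł4

In Ł4: every assignment gives 1 — tautology.
In G4: at a = 0, b = 1/3 the value is 1/3 — not a tautology.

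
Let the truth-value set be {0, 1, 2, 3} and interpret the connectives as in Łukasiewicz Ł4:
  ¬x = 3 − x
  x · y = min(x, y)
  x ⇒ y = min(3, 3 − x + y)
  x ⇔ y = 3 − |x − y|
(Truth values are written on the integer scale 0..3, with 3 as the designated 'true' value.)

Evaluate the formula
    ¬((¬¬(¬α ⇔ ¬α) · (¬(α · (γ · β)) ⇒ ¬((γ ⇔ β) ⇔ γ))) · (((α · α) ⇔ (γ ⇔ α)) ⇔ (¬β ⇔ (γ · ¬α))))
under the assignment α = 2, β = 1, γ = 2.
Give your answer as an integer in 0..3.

¬α = ¬2 = 1
¬α = ¬2 = 1
¬α ⇔ ¬α = 1 ⇔ 1 = 3
¬(¬α ⇔ ¬α) = ¬3 = 0
¬¬(¬α ⇔ ¬α) = ¬0 = 3
γ · β = 2 · 1 = 1
α · (γ · β) = 2 · 1 = 1
¬(α · (γ · β)) = ¬1 = 2
γ ⇔ β = 2 ⇔ 1 = 2
(γ ⇔ β) ⇔ γ = 2 ⇔ 2 = 3
¬((γ ⇔ β) ⇔ γ) = ¬3 = 0
¬(α · (γ · β)) ⇒ ¬((γ ⇔ β) ⇔ γ) = 2 ⇒ 0 = 1
¬¬(¬α ⇔ ¬α) · (¬(α · (γ · β)) ⇒ ¬((γ ⇔ β) ⇔ γ)) = 3 · 1 = 1
α · α = 2 · 2 = 2
γ ⇔ α = 2 ⇔ 2 = 3
(α · α) ⇔ (γ ⇔ α) = 2 ⇔ 3 = 2
¬β = ¬1 = 2
¬α = ¬2 = 1
γ · ¬α = 2 · 1 = 1
¬β ⇔ (γ · ¬α) = 2 ⇔ 1 = 2
((α · α) ⇔ (γ ⇔ α)) ⇔ (¬β ⇔ (γ · ¬α)) = 2 ⇔ 2 = 3
(¬¬(¬α ⇔ ¬α) · (¬(α · (γ · β)) ⇒ ¬((γ ⇔ β) ⇔ γ))) · (((α · α) ⇔ (γ ⇔ α)) ⇔ (¬β ⇔ (γ · ¬α))) = 1 · 3 = 1
¬((¬¬(¬α ⇔ ¬α) · (¬(α · (γ · β)) ⇒ ¬((γ ⇔ β) ⇔ γ))) · (((α · α) ⇔ (γ ⇔ α)) ⇔ (¬β ⇔ (γ · ¬α)))) = ¬1 = 2

2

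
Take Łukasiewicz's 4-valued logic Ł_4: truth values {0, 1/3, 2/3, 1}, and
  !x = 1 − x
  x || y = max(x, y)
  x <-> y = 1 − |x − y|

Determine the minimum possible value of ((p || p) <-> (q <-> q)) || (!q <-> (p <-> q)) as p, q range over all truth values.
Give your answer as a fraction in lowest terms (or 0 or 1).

Take p = 1/3, q = 0:
p || p = 1/3 || 1/3 = 1/3
q <-> q = 0 <-> 0 = 1
(p || p) <-> (q <-> q) = 1/3 <-> 1 = 1/3
!q = !0 = 1
p <-> q = 1/3 <-> 0 = 2/3
!q <-> (p <-> q) = 1 <-> 2/3 = 2/3
((p || p) <-> (q <-> q)) || (!q <-> (p <-> q)) = 1/3 || 2/3 = 2/3
No assignment yields a value below 2/3, so this is the minimum.

2/3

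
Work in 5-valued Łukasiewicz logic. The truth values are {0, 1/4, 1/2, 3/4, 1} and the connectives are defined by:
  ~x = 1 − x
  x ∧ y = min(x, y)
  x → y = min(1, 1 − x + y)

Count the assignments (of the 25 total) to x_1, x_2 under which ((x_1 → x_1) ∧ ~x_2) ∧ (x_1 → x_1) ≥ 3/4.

value 1: 5 assignments (counts)
value 3/4: 5 assignments (counts)
value 1/2: 5 assignments
value 1/4: 5 assignments
value 0: 5 assignments
So 10 of the 25 assignments meet the threshold.

10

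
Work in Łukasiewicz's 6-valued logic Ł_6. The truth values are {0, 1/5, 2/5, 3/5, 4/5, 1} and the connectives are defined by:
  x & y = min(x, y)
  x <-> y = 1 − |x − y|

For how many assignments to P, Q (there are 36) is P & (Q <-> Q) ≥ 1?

value 1: 6 assignments (counts)
value 4/5: 6 assignments
value 3/5: 6 assignments
value 2/5: 6 assignments
value 1/5: 6 assignments
value 0: 6 assignments
So 6 of the 36 assignments meet the threshold.

6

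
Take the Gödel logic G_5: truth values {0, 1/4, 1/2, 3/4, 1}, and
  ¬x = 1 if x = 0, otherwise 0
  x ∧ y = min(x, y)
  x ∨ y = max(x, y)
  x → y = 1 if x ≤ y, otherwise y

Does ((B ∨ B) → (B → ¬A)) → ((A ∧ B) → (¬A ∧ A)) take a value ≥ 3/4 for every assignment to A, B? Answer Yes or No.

At A = 1/2, B = 0, for instance:
B ∨ B = 0 ∨ 0 = 0
¬A = ¬1/2 = 0
B → ¬A = 0 → 0 = 1
(B ∨ B) → (B → ¬A) = 0 → 1 = 1
A ∧ B = 1/2 ∧ 0 = 0
¬A = ¬1/2 = 0
¬A ∧ A = 0 ∧ 1/2 = 0
(A ∧ B) → (¬A ∧ A) = 0 → 0 = 1
((B ∨ B) → (B → ¬A)) → ((A ∧ B) → (¬A ∧ A)) = 1 → 1 = 1
and checking the remaining 24 assignments likewise gives ≥ 3/4 in every case.

Yes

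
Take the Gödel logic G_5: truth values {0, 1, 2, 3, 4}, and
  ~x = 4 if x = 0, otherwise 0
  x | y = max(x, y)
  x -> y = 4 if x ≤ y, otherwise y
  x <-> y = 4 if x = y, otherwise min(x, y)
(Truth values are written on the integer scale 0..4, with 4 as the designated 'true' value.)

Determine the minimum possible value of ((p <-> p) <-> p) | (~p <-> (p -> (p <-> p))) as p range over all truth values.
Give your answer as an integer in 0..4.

Take p = 1:
p <-> p = 1 <-> 1 = 4
(p <-> p) <-> p = 4 <-> 1 = 1
~p = ~1 = 0
p <-> p = 1 <-> 1 = 4
p -> (p <-> p) = 1 -> 4 = 4
~p <-> (p -> (p <-> p)) = 0 <-> 4 = 0
((p <-> p) <-> p) | (~p <-> (p -> (p <-> p))) = 1 | 0 = 1
No assignment yields a value below 1, so this is the minimum.

1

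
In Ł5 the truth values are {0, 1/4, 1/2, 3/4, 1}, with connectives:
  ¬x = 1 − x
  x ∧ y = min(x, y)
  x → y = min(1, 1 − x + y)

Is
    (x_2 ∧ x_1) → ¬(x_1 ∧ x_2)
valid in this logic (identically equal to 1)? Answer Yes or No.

Counterexample: take x_1 = 3/4, x_2 = 3/4.
x_2 ∧ x_1 = 3/4 ∧ 3/4 = 3/4
x_1 ∧ x_2 = 3/4 ∧ 3/4 = 3/4
¬(x_1 ∧ x_2) = ¬3/4 = 1/4
(x_2 ∧ x_1) → ¬(x_1 ∧ x_2) = 3/4 → 1/4 = 1/2
This gives 1/2 ≠ 1.

No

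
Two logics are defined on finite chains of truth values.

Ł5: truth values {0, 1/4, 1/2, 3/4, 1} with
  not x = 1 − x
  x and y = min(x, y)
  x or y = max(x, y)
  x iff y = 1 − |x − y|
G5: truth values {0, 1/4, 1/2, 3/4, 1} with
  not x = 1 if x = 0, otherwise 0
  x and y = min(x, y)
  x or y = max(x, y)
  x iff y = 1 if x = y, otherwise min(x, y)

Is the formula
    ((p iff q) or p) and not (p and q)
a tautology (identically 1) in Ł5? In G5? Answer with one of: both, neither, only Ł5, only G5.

In Ł5: at p = 0, q = 1/4 the value is 3/4 — not a tautology.
In G5: at p = 0, q = 1/4 the value is 0 — not a tautology.

neither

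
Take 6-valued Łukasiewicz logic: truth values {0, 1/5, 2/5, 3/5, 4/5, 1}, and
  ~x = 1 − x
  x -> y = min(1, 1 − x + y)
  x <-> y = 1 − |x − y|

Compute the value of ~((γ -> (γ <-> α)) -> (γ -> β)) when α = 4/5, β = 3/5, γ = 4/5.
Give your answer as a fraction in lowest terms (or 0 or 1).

γ <-> α = 4/5 <-> 4/5 = 1
γ -> (γ <-> α) = 4/5 -> 1 = 1
γ -> β = 4/5 -> 3/5 = 4/5
(γ -> (γ <-> α)) -> (γ -> β) = 1 -> 4/5 = 4/5
~((γ -> (γ <-> α)) -> (γ -> β)) = ~4/5 = 1/5

1/5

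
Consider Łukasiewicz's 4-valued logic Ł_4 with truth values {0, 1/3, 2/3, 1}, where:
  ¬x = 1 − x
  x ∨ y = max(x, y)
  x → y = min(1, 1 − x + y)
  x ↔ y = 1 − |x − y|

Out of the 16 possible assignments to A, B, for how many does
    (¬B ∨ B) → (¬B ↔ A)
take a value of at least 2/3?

A = 0, B = 0 ↦ 0  <
A = 0, B = 1/3 ↦ 2/3  ≥
A = 0, B = 2/3 ↦ 1  ≥
A = 0, B = 1 ↦ 1  ≥
A = 1/3, B = 0 ↦ 1/3  <
A = 1/3, B = 1/3 ↦ 1  ≥
A = 1/3, B = 2/3 ↦ 1  ≥
A = 1/3, B = 1 ↦ 2/3  ≥
A = 2/3, B = 0 ↦ 2/3  ≥
A = 2/3, B = 1/3 ↦ 1  ≥
A = 2/3, B = 2/3 ↦ 1  ≥
A = 2/3, B = 1 ↦ 1/3  <
A = 1, B = 0 ↦ 1  ≥
A = 1, B = 1/3 ↦ 1  ≥
A = 1, B = 2/3 ↦ 2/3  ≥
A = 1, B = 1 ↦ 0  <
So 12 of the 16 assignments meet the threshold.

12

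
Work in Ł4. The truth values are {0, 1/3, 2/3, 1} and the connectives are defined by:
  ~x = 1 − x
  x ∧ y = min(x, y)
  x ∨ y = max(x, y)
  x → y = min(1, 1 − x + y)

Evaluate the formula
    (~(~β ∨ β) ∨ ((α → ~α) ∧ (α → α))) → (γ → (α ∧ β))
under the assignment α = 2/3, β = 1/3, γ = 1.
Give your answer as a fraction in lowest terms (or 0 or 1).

~β = ~1/3 = 2/3
~β ∨ β = 2/3 ∨ 1/3 = 2/3
~(~β ∨ β) = ~2/3 = 1/3
~α = ~2/3 = 1/3
α → ~α = 2/3 → 1/3 = 2/3
α → α = 2/3 → 2/3 = 1
(α → ~α) ∧ (α → α) = 2/3 ∧ 1 = 2/3
~(~β ∨ β) ∨ ((α → ~α) ∧ (α → α)) = 1/3 ∨ 2/3 = 2/3
α ∧ β = 2/3 ∧ 1/3 = 1/3
γ → (α ∧ β) = 1 → 1/3 = 1/3
(~(~β ∨ β) ∨ ((α → ~α) ∧ (α → α))) → (γ → (α ∧ β)) = 2/3 → 1/3 = 2/3

2/3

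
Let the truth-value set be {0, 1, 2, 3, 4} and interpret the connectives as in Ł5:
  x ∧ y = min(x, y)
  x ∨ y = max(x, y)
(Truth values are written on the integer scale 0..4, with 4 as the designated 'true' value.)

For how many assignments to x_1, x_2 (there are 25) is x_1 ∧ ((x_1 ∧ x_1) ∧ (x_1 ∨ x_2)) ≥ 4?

5

value 4: 5 assignments (counts)
value 3: 5 assignments
value 2: 5 assignments
value 1: 5 assignments
value 0: 5 assignments
So 5 of the 25 assignments meet the threshold.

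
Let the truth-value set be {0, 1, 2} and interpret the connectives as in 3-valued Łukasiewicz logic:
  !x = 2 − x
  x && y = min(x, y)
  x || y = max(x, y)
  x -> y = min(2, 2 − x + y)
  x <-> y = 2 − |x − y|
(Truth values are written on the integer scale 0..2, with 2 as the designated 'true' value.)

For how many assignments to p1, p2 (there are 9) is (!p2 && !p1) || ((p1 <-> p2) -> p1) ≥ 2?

7

p1 = 0, p2 = 0 ↦ 2  ≥
p1 = 0, p2 = 1 ↦ 1  <
p1 = 0, p2 = 2 ↦ 2  ≥
p1 = 1, p2 = 0 ↦ 2  ≥
p1 = 1, p2 = 1 ↦ 1  <
p1 = 1, p2 = 2 ↦ 2  ≥
p1 = 2, p2 = 0 ↦ 2  ≥
p1 = 2, p2 = 1 ↦ 2  ≥
p1 = 2, p2 = 2 ↦ 2  ≥
So 7 of the 9 assignments meet the threshold.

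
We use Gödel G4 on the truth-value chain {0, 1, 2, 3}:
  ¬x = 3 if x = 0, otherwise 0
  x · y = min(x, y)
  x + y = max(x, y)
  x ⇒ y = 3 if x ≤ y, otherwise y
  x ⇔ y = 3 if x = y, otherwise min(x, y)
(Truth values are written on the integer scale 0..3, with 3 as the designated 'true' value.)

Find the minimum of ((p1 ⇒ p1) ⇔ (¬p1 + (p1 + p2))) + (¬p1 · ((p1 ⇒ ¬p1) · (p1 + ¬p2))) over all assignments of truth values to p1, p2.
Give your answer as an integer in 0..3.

Take p1 = 1, p2 = 0:
p1 ⇒ p1 = 1 ⇒ 1 = 3
¬p1 = ¬1 = 0
p1 + p2 = 1 + 0 = 1
¬p1 + (p1 + p2) = 0 + 1 = 1
(p1 ⇒ p1) ⇔ (¬p1 + (p1 + p2)) = 3 ⇔ 1 = 1
¬p1 = ¬1 = 0
¬p1 = ¬1 = 0
p1 ⇒ ¬p1 = 1 ⇒ 0 = 0
¬p2 = ¬0 = 3
p1 + ¬p2 = 1 + 3 = 3
(p1 ⇒ ¬p1) · (p1 + ¬p2) = 0 · 3 = 0
¬p1 · ((p1 ⇒ ¬p1) · (p1 + ¬p2)) = 0 · 0 = 0
((p1 ⇒ p1) ⇔ (¬p1 + (p1 + p2))) + (¬p1 · ((p1 ⇒ ¬p1) · (p1 + ¬p2))) = 1 + 0 = 1
No assignment yields a value below 1, so this is the minimum.

1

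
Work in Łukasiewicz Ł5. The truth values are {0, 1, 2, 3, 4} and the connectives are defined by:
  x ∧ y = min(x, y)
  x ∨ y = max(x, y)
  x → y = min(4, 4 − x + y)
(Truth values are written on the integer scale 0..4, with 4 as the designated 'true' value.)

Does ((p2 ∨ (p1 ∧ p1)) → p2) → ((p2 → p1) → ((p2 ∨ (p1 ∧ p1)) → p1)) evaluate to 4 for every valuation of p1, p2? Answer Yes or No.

At p1 = 3, p2 = 2, for instance:
p1 ∧ p1 = 3 ∧ 3 = 3
p2 ∨ (p1 ∧ p1) = 2 ∨ 3 = 3
(p2 ∨ (p1 ∧ p1)) → p2 = 3 → 2 = 3
p2 → p1 = 2 → 3 = 4
(p2 ∨ (p1 ∧ p1)) → p1 = 3 → 3 = 4
(p2 → p1) → ((p2 ∨ (p1 ∧ p1)) → p1) = 4 → 4 = 4
((p2 ∨ (p1 ∧ p1)) → p2) → ((p2 → p1) → ((p2 ∨ (p1 ∧ p1)) → p1)) = 3 → 4 = 4
and checking the remaining 24 assignments likewise gives ≥ 4 in every case.

Yes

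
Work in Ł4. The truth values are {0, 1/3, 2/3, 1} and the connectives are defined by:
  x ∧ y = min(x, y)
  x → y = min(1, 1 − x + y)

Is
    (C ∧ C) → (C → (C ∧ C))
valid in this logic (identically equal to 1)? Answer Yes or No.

Yes

C = 0 ↦ 1
C = 1/3 ↦ 1
C = 2/3 ↦ 1
C = 1 ↦ 1
Every assignment gives a value ≥ 1.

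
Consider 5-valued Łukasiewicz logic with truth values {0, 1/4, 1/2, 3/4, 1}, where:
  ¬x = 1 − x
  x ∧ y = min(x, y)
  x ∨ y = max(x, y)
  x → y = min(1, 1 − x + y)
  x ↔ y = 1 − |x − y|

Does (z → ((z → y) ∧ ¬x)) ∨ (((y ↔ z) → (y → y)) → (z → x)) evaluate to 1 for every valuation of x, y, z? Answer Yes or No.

No

Counterexample: take x = 0, y = 0, z = 3/4.
z → y = 3/4 → 0 = 1/4
¬x = ¬0 = 1
(z → y) ∧ ¬x = 1/4 ∧ 1 = 1/4
z → ((z → y) ∧ ¬x) = 3/4 → 1/4 = 1/2
y ↔ z = 0 ↔ 3/4 = 1/4
y → y = 0 → 0 = 1
(y ↔ z) → (y → y) = 1/4 → 1 = 1
z → x = 3/4 → 0 = 1/4
((y ↔ z) → (y → y)) → (z → x) = 1 → 1/4 = 1/4
(z → ((z → y) ∧ ¬x)) ∨ (((y ↔ z) → (y → y)) → (z → x)) = 1/2 ∨ 1/4 = 1/2
This gives 1/2 ≠ 1.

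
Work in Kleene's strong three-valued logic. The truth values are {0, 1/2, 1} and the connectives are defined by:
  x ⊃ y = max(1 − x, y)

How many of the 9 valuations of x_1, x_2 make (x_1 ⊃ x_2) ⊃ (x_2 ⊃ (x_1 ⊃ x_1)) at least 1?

x_1 = 0, x_2 = 0 ↦ 1  ≥
x_1 = 0, x_2 = 1/2 ↦ 1  ≥
x_1 = 0, x_2 = 1 ↦ 1  ≥
x_1 = 1/2, x_2 = 0 ↦ 1  ≥
x_1 = 1/2, x_2 = 1/2 ↦ 1/2  <
x_1 = 1/2, x_2 = 1 ↦ 1/2  <
x_1 = 1, x_2 = 0 ↦ 1  ≥
x_1 = 1, x_2 = 1/2 ↦ 1  ≥
x_1 = 1, x_2 = 1 ↦ 1  ≥
So 7 of the 9 assignments meet the threshold.

7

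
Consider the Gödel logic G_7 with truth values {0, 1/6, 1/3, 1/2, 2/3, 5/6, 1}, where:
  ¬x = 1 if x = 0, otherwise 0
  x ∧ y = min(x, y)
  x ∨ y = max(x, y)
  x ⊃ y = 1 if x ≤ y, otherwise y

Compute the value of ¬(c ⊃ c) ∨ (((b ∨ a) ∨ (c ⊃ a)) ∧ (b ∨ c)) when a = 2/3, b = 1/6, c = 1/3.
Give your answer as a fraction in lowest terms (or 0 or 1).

1/3

c ⊃ c = 1/3 ⊃ 1/3 = 1
¬(c ⊃ c) = ¬1 = 0
b ∨ a = 1/6 ∨ 2/3 = 2/3
c ⊃ a = 1/3 ⊃ 2/3 = 1
(b ∨ a) ∨ (c ⊃ a) = 2/3 ∨ 1 = 1
b ∨ c = 1/6 ∨ 1/3 = 1/3
((b ∨ a) ∨ (c ⊃ a)) ∧ (b ∨ c) = 1 ∧ 1/3 = 1/3
¬(c ⊃ c) ∨ (((b ∨ a) ∨ (c ⊃ a)) ∧ (b ∨ c)) = 0 ∨ 1/3 = 1/3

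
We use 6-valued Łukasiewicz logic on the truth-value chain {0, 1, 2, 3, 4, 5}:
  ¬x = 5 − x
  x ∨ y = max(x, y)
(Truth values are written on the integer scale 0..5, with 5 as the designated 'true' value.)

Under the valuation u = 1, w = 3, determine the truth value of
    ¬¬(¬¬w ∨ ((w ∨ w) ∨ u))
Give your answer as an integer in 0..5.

3

¬w = ¬3 = 2
¬¬w = ¬2 = 3
w ∨ w = 3 ∨ 3 = 3
(w ∨ w) ∨ u = 3 ∨ 1 = 3
¬¬w ∨ ((w ∨ w) ∨ u) = 3 ∨ 3 = 3
¬(¬¬w ∨ ((w ∨ w) ∨ u)) = ¬3 = 2
¬¬(¬¬w ∨ ((w ∨ w) ∨ u)) = ¬2 = 3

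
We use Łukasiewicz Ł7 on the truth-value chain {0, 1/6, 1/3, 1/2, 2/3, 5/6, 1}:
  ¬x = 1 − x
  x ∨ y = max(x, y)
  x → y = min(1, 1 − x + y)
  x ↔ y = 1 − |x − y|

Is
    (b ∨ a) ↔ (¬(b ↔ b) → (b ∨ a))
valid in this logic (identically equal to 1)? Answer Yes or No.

No

Counterexample: take a = 0, b = 0.
b ∨ a = 0 ∨ 0 = 0
b ↔ b = 0 ↔ 0 = 1
¬(b ↔ b) = ¬1 = 0
b ∨ a = 0 ∨ 0 = 0
¬(b ↔ b) → (b ∨ a) = 0 → 0 = 1
(b ∨ a) ↔ (¬(b ↔ b) → (b ∨ a)) = 0 ↔ 1 = 0
This gives 0 ≠ 1.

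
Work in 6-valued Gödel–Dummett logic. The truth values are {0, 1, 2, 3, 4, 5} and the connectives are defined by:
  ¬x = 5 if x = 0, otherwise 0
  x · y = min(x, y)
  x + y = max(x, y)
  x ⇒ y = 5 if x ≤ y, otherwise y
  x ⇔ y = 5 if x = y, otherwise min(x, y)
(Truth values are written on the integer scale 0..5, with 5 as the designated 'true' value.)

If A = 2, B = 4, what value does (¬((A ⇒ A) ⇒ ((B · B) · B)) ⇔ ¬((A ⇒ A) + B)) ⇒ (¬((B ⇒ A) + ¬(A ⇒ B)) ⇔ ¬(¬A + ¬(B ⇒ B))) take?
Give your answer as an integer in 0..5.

A ⇒ A = 2 ⇒ 2 = 5
B · B = 4 · 4 = 4
(B · B) · B = 4 · 4 = 4
(A ⇒ A) ⇒ ((B · B) · B) = 5 ⇒ 4 = 4
¬((A ⇒ A) ⇒ ((B · B) · B)) = ¬4 = 0
A ⇒ A = 2 ⇒ 2 = 5
(A ⇒ A) + B = 5 + 4 = 5
¬((A ⇒ A) + B) = ¬5 = 0
¬((A ⇒ A) ⇒ ((B · B) · B)) ⇔ ¬((A ⇒ A) + B) = 0 ⇔ 0 = 5
B ⇒ A = 4 ⇒ 2 = 2
A ⇒ B = 2 ⇒ 4 = 5
¬(A ⇒ B) = ¬5 = 0
(B ⇒ A) + ¬(A ⇒ B) = 2 + 0 = 2
¬((B ⇒ A) + ¬(A ⇒ B)) = ¬2 = 0
¬A = ¬2 = 0
B ⇒ B = 4 ⇒ 4 = 5
¬(B ⇒ B) = ¬5 = 0
¬A + ¬(B ⇒ B) = 0 + 0 = 0
¬(¬A + ¬(B ⇒ B)) = ¬0 = 5
¬((B ⇒ A) + ¬(A ⇒ B)) ⇔ ¬(¬A + ¬(B ⇒ B)) = 0 ⇔ 5 = 0
(¬((A ⇒ A) ⇒ ((B · B) · B)) ⇔ ¬((A ⇒ A) + B)) ⇒ (¬((B ⇒ A) + ¬(A ⇒ B)) ⇔ ¬(¬A + ¬(B ⇒ B))) = 5 ⇒ 0 = 0

0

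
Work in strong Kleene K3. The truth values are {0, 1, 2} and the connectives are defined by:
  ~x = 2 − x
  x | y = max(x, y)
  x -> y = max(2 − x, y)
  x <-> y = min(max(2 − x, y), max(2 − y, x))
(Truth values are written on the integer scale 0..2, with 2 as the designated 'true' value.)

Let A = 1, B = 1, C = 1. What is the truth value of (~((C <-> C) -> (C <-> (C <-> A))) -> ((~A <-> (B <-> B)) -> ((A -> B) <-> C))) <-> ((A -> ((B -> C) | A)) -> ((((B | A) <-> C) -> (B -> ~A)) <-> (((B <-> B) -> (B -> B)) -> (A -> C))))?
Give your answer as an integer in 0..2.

1

C <-> C = 1 <-> 1 = 1
C <-> A = 1 <-> 1 = 1
C <-> (C <-> A) = 1 <-> 1 = 1
(C <-> C) -> (C <-> (C <-> A)) = 1 -> 1 = 1
~((C <-> C) -> (C <-> (C <-> A))) = ~1 = 1
~A = ~1 = 1
B <-> B = 1 <-> 1 = 1
~A <-> (B <-> B) = 1 <-> 1 = 1
A -> B = 1 -> 1 = 1
(A -> B) <-> C = 1 <-> 1 = 1
(~A <-> (B <-> B)) -> ((A -> B) <-> C) = 1 -> 1 = 1
~((C <-> C) -> (C <-> (C <-> A))) -> ((~A <-> (B <-> B)) -> ((A -> B) <-> C)) = 1 -> 1 = 1
B -> C = 1 -> 1 = 1
(B -> C) | A = 1 | 1 = 1
A -> ((B -> C) | A) = 1 -> 1 = 1
B | A = 1 | 1 = 1
(B | A) <-> C = 1 <-> 1 = 1
~A = ~1 = 1
B -> ~A = 1 -> 1 = 1
((B | A) <-> C) -> (B -> ~A) = 1 -> 1 = 1
B <-> B = 1 <-> 1 = 1
B -> B = 1 -> 1 = 1
(B <-> B) -> (B -> B) = 1 -> 1 = 1
A -> C = 1 -> 1 = 1
((B <-> B) -> (B -> B)) -> (A -> C) = 1 -> 1 = 1
(((B | A) <-> C) -> (B -> ~A)) <-> (((B <-> B) -> (B -> B)) -> (A -> C)) = 1 <-> 1 = 1
(A -> ((B -> C) | A)) -> ((((B | A) <-> C) -> (B -> ~A)) <-> (((B <-> B) -> (B -> B)) -> (A -> C))) = 1 -> 1 = 1
(~((C <-> C) -> (C <-> (C <-> A))) -> ((~A <-> (B <-> B)) -> ((A -> B) <-> C))) <-> ((A -> ((B -> C) | A)) -> ((((B | A) <-> C) -> (B -> ~A)) <-> (((B <-> B) -> (B -> B)) -> (A -> C)))) = 1 <-> 1 = 1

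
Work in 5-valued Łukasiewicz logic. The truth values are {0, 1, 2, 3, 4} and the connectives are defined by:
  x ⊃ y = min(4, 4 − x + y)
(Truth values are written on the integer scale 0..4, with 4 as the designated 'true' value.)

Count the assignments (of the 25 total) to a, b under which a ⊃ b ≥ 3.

value 4: 15 assignments (counts)
value 3: 4 assignments (counts)
value 2: 3 assignments
value 1: 2 assignments
value 0: 1 assignment
So 19 of the 25 assignments meet the threshold.

19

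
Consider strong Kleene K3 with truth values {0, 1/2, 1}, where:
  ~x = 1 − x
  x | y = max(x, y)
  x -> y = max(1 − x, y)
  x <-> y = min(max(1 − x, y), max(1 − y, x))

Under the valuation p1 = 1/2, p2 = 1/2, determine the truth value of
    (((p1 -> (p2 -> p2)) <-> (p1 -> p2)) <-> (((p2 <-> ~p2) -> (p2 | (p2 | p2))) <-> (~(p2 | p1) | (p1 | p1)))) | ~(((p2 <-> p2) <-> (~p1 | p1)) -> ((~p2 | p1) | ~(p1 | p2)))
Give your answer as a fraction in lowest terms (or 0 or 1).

p2 -> p2 = 1/2 -> 1/2 = 1/2
p1 -> (p2 -> p2) = 1/2 -> 1/2 = 1/2
p1 -> p2 = 1/2 -> 1/2 = 1/2
(p1 -> (p2 -> p2)) <-> (p1 -> p2) = 1/2 <-> 1/2 = 1/2
~p2 = ~1/2 = 1/2
p2 <-> ~p2 = 1/2 <-> 1/2 = 1/2
p2 | p2 = 1/2 | 1/2 = 1/2
p2 | (p2 | p2) = 1/2 | 1/2 = 1/2
(p2 <-> ~p2) -> (p2 | (p2 | p2)) = 1/2 -> 1/2 = 1/2
p2 | p1 = 1/2 | 1/2 = 1/2
~(p2 | p1) = ~1/2 = 1/2
p1 | p1 = 1/2 | 1/2 = 1/2
~(p2 | p1) | (p1 | p1) = 1/2 | 1/2 = 1/2
((p2 <-> ~p2) -> (p2 | (p2 | p2))) <-> (~(p2 | p1) | (p1 | p1)) = 1/2 <-> 1/2 = 1/2
((p1 -> (p2 -> p2)) <-> (p1 -> p2)) <-> (((p2 <-> ~p2) -> (p2 | (p2 | p2))) <-> (~(p2 | p1) | (p1 | p1))) = 1/2 <-> 1/2 = 1/2
p2 <-> p2 = 1/2 <-> 1/2 = 1/2
~p1 = ~1/2 = 1/2
~p1 | p1 = 1/2 | 1/2 = 1/2
(p2 <-> p2) <-> (~p1 | p1) = 1/2 <-> 1/2 = 1/2
~p2 = ~1/2 = 1/2
~p2 | p1 = 1/2 | 1/2 = 1/2
p1 | p2 = 1/2 | 1/2 = 1/2
~(p1 | p2) = ~1/2 = 1/2
(~p2 | p1) | ~(p1 | p2) = 1/2 | 1/2 = 1/2
((p2 <-> p2) <-> (~p1 | p1)) -> ((~p2 | p1) | ~(p1 | p2)) = 1/2 -> 1/2 = 1/2
~(((p2 <-> p2) <-> (~p1 | p1)) -> ((~p2 | p1) | ~(p1 | p2))) = ~1/2 = 1/2
(((p1 -> (p2 -> p2)) <-> (p1 -> p2)) <-> (((p2 <-> ~p2) -> (p2 | (p2 | p2))) <-> (~(p2 | p1) | (p1 | p1)))) | ~(((p2 <-> p2) <-> (~p1 | p1)) -> ((~p2 | p1) | ~(p1 | p2))) = 1/2 | 1/2 = 1/2

1/2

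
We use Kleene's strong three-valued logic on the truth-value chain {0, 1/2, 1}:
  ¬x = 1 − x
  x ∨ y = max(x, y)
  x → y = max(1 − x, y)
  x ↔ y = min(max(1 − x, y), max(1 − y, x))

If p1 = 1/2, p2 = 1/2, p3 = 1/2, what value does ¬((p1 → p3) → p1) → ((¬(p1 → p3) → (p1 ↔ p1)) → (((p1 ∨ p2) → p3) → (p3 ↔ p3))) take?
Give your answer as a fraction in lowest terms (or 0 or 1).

p1 → p3 = 1/2 → 1/2 = 1/2
(p1 → p3) → p1 = 1/2 → 1/2 = 1/2
¬((p1 → p3) → p1) = ¬1/2 = 1/2
p1 → p3 = 1/2 → 1/2 = 1/2
¬(p1 → p3) = ¬1/2 = 1/2
p1 ↔ p1 = 1/2 ↔ 1/2 = 1/2
¬(p1 → p3) → (p1 ↔ p1) = 1/2 → 1/2 = 1/2
p1 ∨ p2 = 1/2 ∨ 1/2 = 1/2
(p1 ∨ p2) → p3 = 1/2 → 1/2 = 1/2
p3 ↔ p3 = 1/2 ↔ 1/2 = 1/2
((p1 ∨ p2) → p3) → (p3 ↔ p3) = 1/2 → 1/2 = 1/2
(¬(p1 → p3) → (p1 ↔ p1)) → (((p1 ∨ p2) → p3) → (p3 ↔ p3)) = 1/2 → 1/2 = 1/2
¬((p1 → p3) → p1) → ((¬(p1 → p3) → (p1 ↔ p1)) → (((p1 ∨ p2) → p3) → (p3 ↔ p3))) = 1/2 → 1/2 = 1/2

1/2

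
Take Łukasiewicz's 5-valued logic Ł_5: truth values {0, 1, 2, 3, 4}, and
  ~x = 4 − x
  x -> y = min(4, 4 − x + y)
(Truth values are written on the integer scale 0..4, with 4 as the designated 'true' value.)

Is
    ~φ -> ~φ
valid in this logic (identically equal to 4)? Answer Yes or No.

Yes

φ = 0 ↦ 4
φ = 1 ↦ 4
φ = 2 ↦ 4
φ = 3 ↦ 4
φ = 4 ↦ 4
Every assignment gives a value ≥ 4.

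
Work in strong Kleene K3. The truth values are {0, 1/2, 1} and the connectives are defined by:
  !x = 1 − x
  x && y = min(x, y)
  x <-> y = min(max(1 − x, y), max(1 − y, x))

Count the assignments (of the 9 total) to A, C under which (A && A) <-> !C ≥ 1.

2

A = 0, C = 0 ↦ 0  <
A = 0, C = 1/2 ↦ 1/2  <
A = 0, C = 1 ↦ 1  ≥
A = 1/2, C = 0 ↦ 1/2  <
A = 1/2, C = 1/2 ↦ 1/2  <
A = 1/2, C = 1 ↦ 1/2  <
A = 1, C = 0 ↦ 1  ≥
A = 1, C = 1/2 ↦ 1/2  <
A = 1, C = 1 ↦ 0  <
So 2 of the 9 assignments meet the threshold.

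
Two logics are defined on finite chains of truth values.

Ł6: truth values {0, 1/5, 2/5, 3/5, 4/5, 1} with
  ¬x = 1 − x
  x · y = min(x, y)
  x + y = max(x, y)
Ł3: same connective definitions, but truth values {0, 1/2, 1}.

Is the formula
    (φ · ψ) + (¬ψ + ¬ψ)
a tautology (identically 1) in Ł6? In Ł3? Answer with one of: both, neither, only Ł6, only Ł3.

In Ł6: at φ = 0, ψ = 1/5 the value is 4/5 — not a tautology.
In Ł3: at φ = 0, ψ = 1/2 the value is 1/2 — not a tautology.

neither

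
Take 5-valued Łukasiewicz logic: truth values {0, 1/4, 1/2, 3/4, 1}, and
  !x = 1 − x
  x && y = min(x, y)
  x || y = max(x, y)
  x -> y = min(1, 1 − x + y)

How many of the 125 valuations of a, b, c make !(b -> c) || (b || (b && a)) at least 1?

25

value 1: 25 assignments (counts)
value 3/4: 25 assignments
value 1/2: 25 assignments
value 1/4: 25 assignments
value 0: 25 assignments
So 25 of the 125 assignments meet the threshold.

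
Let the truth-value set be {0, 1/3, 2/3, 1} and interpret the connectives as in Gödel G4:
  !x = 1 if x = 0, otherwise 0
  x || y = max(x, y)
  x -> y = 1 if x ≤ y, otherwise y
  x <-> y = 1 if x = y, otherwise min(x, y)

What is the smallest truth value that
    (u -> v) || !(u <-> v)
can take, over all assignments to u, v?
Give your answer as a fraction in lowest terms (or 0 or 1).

1/3

Take u = 2/3, v = 1/3:
u -> v = 2/3 -> 1/3 = 1/3
u <-> v = 2/3 <-> 1/3 = 1/3
!(u <-> v) = !1/3 = 0
(u -> v) || !(u <-> v) = 1/3 || 0 = 1/3
No assignment yields a value below 1/3, so this is the minimum.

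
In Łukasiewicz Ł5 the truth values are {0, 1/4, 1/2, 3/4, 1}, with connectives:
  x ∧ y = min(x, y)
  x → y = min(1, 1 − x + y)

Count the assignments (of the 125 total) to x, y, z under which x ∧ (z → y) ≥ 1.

15

value 1: 15 assignments (counts)
value 3/4: 23 assignments
value 1/2: 28 assignments
value 1/4: 30 assignments
value 0: 29 assignments
So 15 of the 125 assignments meet the threshold.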